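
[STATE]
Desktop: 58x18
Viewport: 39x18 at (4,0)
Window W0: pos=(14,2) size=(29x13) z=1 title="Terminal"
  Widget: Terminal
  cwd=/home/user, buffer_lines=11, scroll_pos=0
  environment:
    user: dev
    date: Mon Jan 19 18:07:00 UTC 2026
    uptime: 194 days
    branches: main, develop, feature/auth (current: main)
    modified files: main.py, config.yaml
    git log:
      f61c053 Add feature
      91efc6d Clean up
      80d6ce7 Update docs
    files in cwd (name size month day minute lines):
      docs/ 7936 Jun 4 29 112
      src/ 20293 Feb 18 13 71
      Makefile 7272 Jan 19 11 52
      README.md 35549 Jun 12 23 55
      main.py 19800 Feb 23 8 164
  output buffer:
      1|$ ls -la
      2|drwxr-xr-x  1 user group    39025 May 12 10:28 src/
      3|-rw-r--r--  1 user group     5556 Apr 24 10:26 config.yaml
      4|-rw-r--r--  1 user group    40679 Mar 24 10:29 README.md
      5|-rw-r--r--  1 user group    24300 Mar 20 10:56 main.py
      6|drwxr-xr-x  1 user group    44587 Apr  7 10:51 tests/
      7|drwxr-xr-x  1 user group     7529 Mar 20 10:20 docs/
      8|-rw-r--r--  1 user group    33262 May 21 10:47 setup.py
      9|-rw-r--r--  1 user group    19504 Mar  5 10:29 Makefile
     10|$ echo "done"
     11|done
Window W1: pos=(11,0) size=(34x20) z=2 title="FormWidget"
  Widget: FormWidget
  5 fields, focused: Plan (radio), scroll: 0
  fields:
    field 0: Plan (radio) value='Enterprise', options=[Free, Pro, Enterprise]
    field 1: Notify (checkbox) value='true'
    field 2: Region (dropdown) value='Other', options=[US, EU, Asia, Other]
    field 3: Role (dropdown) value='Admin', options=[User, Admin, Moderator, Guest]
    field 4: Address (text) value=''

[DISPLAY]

       ┏━━━━━━━━━━━━━━━━━━━━━━━━━━━━━━━
       ┃ FormWidget                    
       ┠───────────────────────────────
       ┃> Plan:       ( ) Free  ( ) Pro
       ┃  Notify:     [x]              
       ┃  Region:     [Other          ▼
       ┃  Role:       [Admin          ▼
       ┃  Address:    [                
       ┃                               
       ┃                               
       ┃                               
       ┃                               
       ┃                               
       ┃                               
       ┃                               
       ┃                               
       ┃                               
       ┃                               


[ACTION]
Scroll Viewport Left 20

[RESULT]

           ┏━━━━━━━━━━━━━━━━━━━━━━━━━━━
           ┃ FormWidget                
           ┠───────────────────────────
           ┃> Plan:       ( ) Free  ( )
           ┃  Notify:     [x]          
           ┃  Region:     [Other       
           ┃  Role:       [Admin       
           ┃  Address:    [            
           ┃                           
           ┃                           
           ┃                           
           ┃                           
           ┃                           
           ┃                           
           ┃                           
           ┃                           
           ┃                           
           ┃                           


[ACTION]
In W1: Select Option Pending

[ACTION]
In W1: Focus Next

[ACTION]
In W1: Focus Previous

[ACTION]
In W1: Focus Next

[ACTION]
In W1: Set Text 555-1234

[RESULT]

           ┏━━━━━━━━━━━━━━━━━━━━━━━━━━━
           ┃ FormWidget                
           ┠───────────────────────────
           ┃  Plan:       ( ) Free  ( )
           ┃> Notify:     [x]          
           ┃  Region:     [Other       
           ┃  Role:       [Admin       
           ┃  Address:    [            
           ┃                           
           ┃                           
           ┃                           
           ┃                           
           ┃                           
           ┃                           
           ┃                           
           ┃                           
           ┃                           
           ┃                           


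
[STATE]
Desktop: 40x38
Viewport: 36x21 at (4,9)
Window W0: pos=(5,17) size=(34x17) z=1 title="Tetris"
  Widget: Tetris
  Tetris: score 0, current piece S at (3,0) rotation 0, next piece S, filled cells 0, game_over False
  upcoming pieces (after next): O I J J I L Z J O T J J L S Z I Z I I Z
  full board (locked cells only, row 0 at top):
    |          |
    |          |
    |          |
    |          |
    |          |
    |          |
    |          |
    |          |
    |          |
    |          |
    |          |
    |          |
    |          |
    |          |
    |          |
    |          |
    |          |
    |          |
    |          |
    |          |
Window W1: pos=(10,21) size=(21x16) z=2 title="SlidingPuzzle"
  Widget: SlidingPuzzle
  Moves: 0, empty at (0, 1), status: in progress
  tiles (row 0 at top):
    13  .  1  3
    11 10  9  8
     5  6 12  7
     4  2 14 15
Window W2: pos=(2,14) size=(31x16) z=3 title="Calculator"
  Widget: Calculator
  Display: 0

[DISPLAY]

                                    
                                    
                                    
                                    
                                    
━━━━━━━━━━━━━━━━━━━━━━━━━━━━┓       
Calculator                  ┃       
────────────────────────────┨       
                           0┃━━━━━┓ 
───┬───┬───┬───┐            ┃     ┃ 
 7 │ 8 │ 9 │ ÷ │            ┃─────┨ 
───┼───┼───┼───┤            ┃     ┃ 
 4 │ 5 │ 6 │ × │            ┃     ┃ 
───┼───┼───┼───┤            ┃     ┃ 
 1 │ 2 │ 3 │ - │            ┃     ┃ 
───┼───┼───┼───┤            ┃     ┃ 
 0 │ . │ = │ + │            ┃     ┃ 
───┼───┼───┼───┤            ┃     ┃ 
 C │ MC│ MR│ M+│            ┃     ┃ 
───┴───┴───┴───┘            ┃     ┃ 
━━━━━━━━━━━━━━━━━━━━━━━━━━━━┛     ┃ 


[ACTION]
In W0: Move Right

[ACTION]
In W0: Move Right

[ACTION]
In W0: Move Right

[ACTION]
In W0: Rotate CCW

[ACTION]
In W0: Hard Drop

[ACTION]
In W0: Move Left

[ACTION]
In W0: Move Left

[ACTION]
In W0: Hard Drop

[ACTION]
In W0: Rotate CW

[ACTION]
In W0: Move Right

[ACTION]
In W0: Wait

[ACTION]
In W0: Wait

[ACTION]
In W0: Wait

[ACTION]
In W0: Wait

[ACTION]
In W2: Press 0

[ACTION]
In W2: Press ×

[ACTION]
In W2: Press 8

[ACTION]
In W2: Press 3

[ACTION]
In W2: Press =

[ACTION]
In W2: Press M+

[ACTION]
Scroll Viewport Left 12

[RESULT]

                                    
                                    
                                    
                                    
                                    
  ┏━━━━━━━━━━━━━━━━━━━━━━━━━━━━━┓   
  ┃ Calculator                  ┃   
  ┠─────────────────────────────┨   
  ┃                            0┃━━━
  ┃┌───┬───┬───┬───┐            ┃   
  ┃│ 7 │ 8 │ 9 │ ÷ │            ┃───
  ┃├───┼───┼───┼───┤            ┃   
  ┃│ 4 │ 5 │ 6 │ × │            ┃   
  ┃├───┼───┼───┼───┤            ┃   
  ┃│ 1 │ 2 │ 3 │ - │            ┃   
  ┃├───┼───┼───┼───┤            ┃   
  ┃│ 0 │ . │ = │ + │            ┃   
  ┃├───┼───┼───┼───┤            ┃   
  ┃│ C │ MC│ MR│ M+│            ┃   
  ┃└───┴───┴───┴───┘            ┃   
  ┗━━━━━━━━━━━━━━━━━━━━━━━━━━━━━┛   


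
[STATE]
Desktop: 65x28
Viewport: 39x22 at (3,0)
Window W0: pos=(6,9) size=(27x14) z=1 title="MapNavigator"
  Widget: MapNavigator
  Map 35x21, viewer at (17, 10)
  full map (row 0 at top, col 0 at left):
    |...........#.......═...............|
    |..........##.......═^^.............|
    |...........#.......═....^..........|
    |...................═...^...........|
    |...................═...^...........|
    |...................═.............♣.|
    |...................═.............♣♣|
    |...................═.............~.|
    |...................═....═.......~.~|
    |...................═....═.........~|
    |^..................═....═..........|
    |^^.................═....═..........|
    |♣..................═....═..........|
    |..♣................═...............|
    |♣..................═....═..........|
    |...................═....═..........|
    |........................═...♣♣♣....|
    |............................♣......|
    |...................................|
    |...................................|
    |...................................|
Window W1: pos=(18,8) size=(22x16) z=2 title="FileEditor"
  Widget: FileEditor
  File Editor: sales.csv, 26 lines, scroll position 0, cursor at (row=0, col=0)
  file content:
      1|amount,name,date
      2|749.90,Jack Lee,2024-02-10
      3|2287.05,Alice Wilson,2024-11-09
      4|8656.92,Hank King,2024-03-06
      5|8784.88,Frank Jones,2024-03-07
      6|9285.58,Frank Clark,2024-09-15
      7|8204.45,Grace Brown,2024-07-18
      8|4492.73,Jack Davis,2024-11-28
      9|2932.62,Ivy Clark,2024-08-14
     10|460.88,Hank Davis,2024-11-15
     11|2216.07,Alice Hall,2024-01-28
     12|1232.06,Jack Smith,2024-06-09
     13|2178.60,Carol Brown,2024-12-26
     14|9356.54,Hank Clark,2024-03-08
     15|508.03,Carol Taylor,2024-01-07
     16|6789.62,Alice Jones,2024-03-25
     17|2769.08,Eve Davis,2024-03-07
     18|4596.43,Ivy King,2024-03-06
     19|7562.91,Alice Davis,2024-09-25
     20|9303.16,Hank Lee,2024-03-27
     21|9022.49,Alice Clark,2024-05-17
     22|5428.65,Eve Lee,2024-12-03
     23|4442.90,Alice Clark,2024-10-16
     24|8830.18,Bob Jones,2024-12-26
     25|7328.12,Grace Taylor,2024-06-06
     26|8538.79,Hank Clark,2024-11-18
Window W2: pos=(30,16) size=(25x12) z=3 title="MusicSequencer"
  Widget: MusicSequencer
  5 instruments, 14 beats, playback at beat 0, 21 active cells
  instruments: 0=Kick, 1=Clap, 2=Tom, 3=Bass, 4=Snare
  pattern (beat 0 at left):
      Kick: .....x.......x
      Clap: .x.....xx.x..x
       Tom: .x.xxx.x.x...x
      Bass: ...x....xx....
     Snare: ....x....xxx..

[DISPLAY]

                                       
                                       
                                       
                                       
                                       
                                       
                                       
                                       
               ┏━━━━━━━━━━━━━━━━━━━━┓  
   ┏━━━━━━━━━━━┃ FileEditor         ┃  
   ┃ MapNavigat┠────────────────────┨  
   ┠───────────┃█mount,name,date   ▲┃  
   ┃...........┃749.90,Jack Lee,202█┃  
   ┃...........┃2287.05,Alice Wilso░┃  
   ┃...........┃8656.92,Hank King,2░┃  
   ┃...........┃8784.88,Frank Jones░┃  
   ┃...........┃9285.58,Fra┏━━━━━━━━━━━
   ┃...........┃8204.45,Gra┃ MusicSeque
   ┃...........┃4492.73,Jac┠───────────
   ┃...........┃2932.62,Ivy┃      ▼1234
   ┃...........┃460.88,Hank┃  Kick·····
   ┃...........┃2216.07,Ali┃  Clap·█···


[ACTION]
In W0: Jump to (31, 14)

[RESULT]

                                       
                                       
                                       
                                       
                                       
                                       
                                       
                                       
               ┏━━━━━━━━━━━━━━━━━━━━┓  
   ┏━━━━━━━━━━━┃ FileEditor         ┃  
   ┃ MapNavigat┠────────────────────┨  
   ┠───────────┃█mount,name,date   ▲┃  
   ┃═....═.....┃749.90,Jack Lee,202█┃  
   ┃═....═.....┃2287.05,Alice Wilso░┃  
   ┃═....═.....┃8656.92,Hank King,2░┃  
   ┃═....═.....┃8784.88,Frank Jones░┃  
   ┃═..........┃9285.58,Fra┏━━━━━━━━━━━
   ┃═....═.....┃8204.45,Gra┃ MusicSeque
   ┃═....═.....┃4492.73,Jac┠───────────
   ┃.....═...♣♣┃2932.62,Ivy┃      ▼1234
   ┃.........♣.┃460.88,Hank┃  Kick·····
   ┃...........┃2216.07,Ali┃  Clap·█···


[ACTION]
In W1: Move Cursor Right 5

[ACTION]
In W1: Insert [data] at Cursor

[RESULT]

                                       
                                       
                                       
                                       
                                       
                                       
                                       
                                       
               ┏━━━━━━━━━━━━━━━━━━━━┓  
   ┏━━━━━━━━━━━┃ FileEditor         ┃  
   ┃ MapNavigat┠────────────────────┨  
   ┠───────────┃amoundata█,name,dat▲┃  
   ┃═....═.....┃749.90,Jack Lee,202█┃  
   ┃═....═.....┃2287.05,Alice Wilso░┃  
   ┃═....═.....┃8656.92,Hank King,2░┃  
   ┃═....═.....┃8784.88,Frank Jones░┃  
   ┃═..........┃9285.58,Fra┏━━━━━━━━━━━
   ┃═....═.....┃8204.45,Gra┃ MusicSeque
   ┃═....═.....┃4492.73,Jac┠───────────
   ┃.....═...♣♣┃2932.62,Ivy┃      ▼1234
   ┃.........♣.┃460.88,Hank┃  Kick·····
   ┃...........┃2216.07,Ali┃  Clap·█···


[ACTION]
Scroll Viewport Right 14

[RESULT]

                                       
                                       
                                       
                                       
                                       
                                       
                                       
                                       
 ┏━━━━━━━━━━━━━━━━━━━━┓                
━┃ FileEditor         ┃                
t┠────────────────────┨                
─┃amoundata█,name,dat▲┃                
.┃749.90,Jack Lee,202█┃                
.┃2287.05,Alice Wilso░┃                
.┃8656.92,Hank King,2░┃                
.┃8784.88,Frank Jones░┃                
.┃9285.58,Fra┏━━━━━━━━━━━━━━━━━━━━━━━┓ 
.┃8204.45,Gra┃ MusicSequencer        ┃ 
.┃4492.73,Jac┠───────────────────────┨ 
♣┃2932.62,Ivy┃      ▼1234567890123   ┃ 
.┃460.88,Hank┃  Kick·····█·······█   ┃ 
.┃2216.07,Ali┃  Clap·█·····██·█··█   ┃ 


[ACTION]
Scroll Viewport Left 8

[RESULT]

                                       
                                       
                                       
                                       
                                       
                                       
                                       
                                       
         ┏━━━━━━━━━━━━━━━━━━━━┓        
━━━━━━━━━┃ FileEditor         ┃        
apNavigat┠────────────────────┨        
─────────┃amoundata█,name,dat▲┃        
...═.....┃749.90,Jack Lee,202█┃        
...═.....┃2287.05,Alice Wilso░┃        
...═.....┃8656.92,Hank King,2░┃        
...═.....┃8784.88,Frank Jones░┃        
.........┃9285.58,Fra┏━━━━━━━━━━━━━━━━━
...═.....┃8204.45,Gra┃ MusicSequencer  
...═.....┃4492.73,Jac┠─────────────────
...═...♣♣┃2932.62,Ivy┃      ▼1234567890
.......♣.┃460.88,Hank┃  Kick·····█·····
.........┃2216.07,Ali┃  Clap·█·····██·█


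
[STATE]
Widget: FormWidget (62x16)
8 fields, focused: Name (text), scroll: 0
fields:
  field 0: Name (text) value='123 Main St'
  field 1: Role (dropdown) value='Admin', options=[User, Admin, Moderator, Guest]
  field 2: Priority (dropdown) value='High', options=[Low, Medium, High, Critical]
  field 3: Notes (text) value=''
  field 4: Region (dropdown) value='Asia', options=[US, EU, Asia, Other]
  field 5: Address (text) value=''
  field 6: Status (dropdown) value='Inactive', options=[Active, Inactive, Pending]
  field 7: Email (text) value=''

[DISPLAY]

> Name:       [123 Main St                                   ]
  Role:       [Admin                                        ▼]
  Priority:   [High                                         ▼]
  Notes:      [                                              ]
  Region:     [Asia                                         ▼]
  Address:    [                                              ]
  Status:     [Inactive                                     ▼]
  Email:      [                                              ]
                                                              
                                                              
                                                              
                                                              
                                                              
                                                              
                                                              
                                                              


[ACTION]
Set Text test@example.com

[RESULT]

> Name:       [test@example.com                              ]
  Role:       [Admin                                        ▼]
  Priority:   [High                                         ▼]
  Notes:      [                                              ]
  Region:     [Asia                                         ▼]
  Address:    [                                              ]
  Status:     [Inactive                                     ▼]
  Email:      [                                              ]
                                                              
                                                              
                                                              
                                                              
                                                              
                                                              
                                                              
                                                              


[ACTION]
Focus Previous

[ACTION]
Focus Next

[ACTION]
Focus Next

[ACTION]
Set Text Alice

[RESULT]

  Name:       [test@example.com                              ]
> Role:       [Admin                                        ▼]
  Priority:   [High                                         ▼]
  Notes:      [                                              ]
  Region:     [Asia                                         ▼]
  Address:    [                                              ]
  Status:     [Inactive                                     ▼]
  Email:      [                                              ]
                                                              
                                                              
                                                              
                                                              
                                                              
                                                              
                                                              
                                                              


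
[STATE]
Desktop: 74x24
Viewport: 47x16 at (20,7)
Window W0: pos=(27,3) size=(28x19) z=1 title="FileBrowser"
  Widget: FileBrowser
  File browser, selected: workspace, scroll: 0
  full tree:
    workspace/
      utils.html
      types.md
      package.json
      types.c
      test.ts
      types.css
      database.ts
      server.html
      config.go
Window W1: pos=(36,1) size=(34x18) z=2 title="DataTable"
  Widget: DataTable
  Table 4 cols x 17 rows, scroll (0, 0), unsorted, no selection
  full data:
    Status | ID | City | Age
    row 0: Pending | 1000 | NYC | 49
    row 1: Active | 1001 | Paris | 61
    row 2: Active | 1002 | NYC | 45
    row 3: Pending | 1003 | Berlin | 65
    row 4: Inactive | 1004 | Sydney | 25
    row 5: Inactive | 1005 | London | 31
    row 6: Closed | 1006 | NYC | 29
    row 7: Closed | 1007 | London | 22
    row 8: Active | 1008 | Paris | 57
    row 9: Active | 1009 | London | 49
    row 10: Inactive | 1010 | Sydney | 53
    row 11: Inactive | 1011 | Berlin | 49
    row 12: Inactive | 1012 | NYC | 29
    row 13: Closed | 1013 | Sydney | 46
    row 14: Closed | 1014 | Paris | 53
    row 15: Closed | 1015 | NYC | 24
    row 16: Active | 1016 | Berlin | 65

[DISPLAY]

       ┃    util┃Active  │1001│Paris │61       
       ┃    type┃Active  │1002│NYC   │45       
       ┃    pack┃Pending │1003│Berlin│65       
       ┃    type┃Inactive│1004│Sydney│25       
       ┃    test┃Inactive│1005│London│31       
       ┃    type┃Closed  │1006│NYC   │29       
       ┃    data┃Closed  │1007│London│22       
       ┃    serv┃Active  │1008│Paris │57       
       ┃    conf┃Active  │1009│London│49       
       ┃        ┃Inactive│1010│Sydney│53       
       ┃        ┃Inactive│1011│Berlin│49       
       ┃        ┗━━━━━━━━━━━━━━━━━━━━━━━━━━━━━━
       ┃                          ┃            
       ┃                          ┃            
       ┗━━━━━━━━━━━━━━━━━━━━━━━━━━┛            
                                               


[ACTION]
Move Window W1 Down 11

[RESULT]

       ┃    util┃ DataTable                    
       ┃    type┠──────────────────────────────
       ┃    pack┃Status  │ID  │City  │Age      
       ┃    type┃────────┼────┼──────┼───      
       ┃    test┃Pending │1000│NYC   │49       
       ┃    type┃Active  │1001│Paris │61       
       ┃    data┃Active  │1002│NYC   │45       
       ┃    serv┃Pending │1003│Berlin│65       
       ┃    conf┃Inactive│1004│Sydney│25       
       ┃        ┃Inactive│1005│London│31       
       ┃        ┃Closed  │1006│NYC   │29       
       ┃        ┃Closed  │1007│London│22       
       ┃        ┃Active  │1008│Paris │57       
       ┃        ┃Active  │1009│London│49       
       ┗━━━━━━━━┃Inactive│1010│Sydney│53       
                ┃Inactive│1011│Berlin│49       


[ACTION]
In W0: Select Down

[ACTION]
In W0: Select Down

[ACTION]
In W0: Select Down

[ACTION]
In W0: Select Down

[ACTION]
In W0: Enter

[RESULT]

       ┃    util┃ DataTable                    
       ┃    type┠──────────────────────────────
       ┃    pack┃Status  │ID  │City  │Age      
       ┃  > type┃────────┼────┼──────┼───      
       ┃    test┃Pending │1000│NYC   │49       
       ┃    type┃Active  │1001│Paris │61       
       ┃    data┃Active  │1002│NYC   │45       
       ┃    serv┃Pending │1003│Berlin│65       
       ┃    conf┃Inactive│1004│Sydney│25       
       ┃        ┃Inactive│1005│London│31       
       ┃        ┃Closed  │1006│NYC   │29       
       ┃        ┃Closed  │1007│London│22       
       ┃        ┃Active  │1008│Paris │57       
       ┃        ┃Active  │1009│London│49       
       ┗━━━━━━━━┃Inactive│1010│Sydney│53       
                ┃Inactive│1011│Berlin│49       


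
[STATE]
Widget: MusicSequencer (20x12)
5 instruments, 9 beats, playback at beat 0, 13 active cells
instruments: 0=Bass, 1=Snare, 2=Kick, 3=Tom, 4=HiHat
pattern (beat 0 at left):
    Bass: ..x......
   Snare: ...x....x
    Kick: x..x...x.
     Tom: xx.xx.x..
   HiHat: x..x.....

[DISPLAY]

      ▼12345678     
  Bass··█······     
 Snare···█····█     
  Kick█··█···█·     
   Tom██·██·█··     
 HiHat█··█·····     
                    
                    
                    
                    
                    
                    


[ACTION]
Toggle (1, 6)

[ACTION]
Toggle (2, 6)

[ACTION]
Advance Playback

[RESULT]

      0▼2345678     
  Bass··█······     
 Snare···█··█·█     
  Kick█··█··██·     
   Tom██·██·█··     
 HiHat█··█·····     
                    
                    
                    
                    
                    
                    


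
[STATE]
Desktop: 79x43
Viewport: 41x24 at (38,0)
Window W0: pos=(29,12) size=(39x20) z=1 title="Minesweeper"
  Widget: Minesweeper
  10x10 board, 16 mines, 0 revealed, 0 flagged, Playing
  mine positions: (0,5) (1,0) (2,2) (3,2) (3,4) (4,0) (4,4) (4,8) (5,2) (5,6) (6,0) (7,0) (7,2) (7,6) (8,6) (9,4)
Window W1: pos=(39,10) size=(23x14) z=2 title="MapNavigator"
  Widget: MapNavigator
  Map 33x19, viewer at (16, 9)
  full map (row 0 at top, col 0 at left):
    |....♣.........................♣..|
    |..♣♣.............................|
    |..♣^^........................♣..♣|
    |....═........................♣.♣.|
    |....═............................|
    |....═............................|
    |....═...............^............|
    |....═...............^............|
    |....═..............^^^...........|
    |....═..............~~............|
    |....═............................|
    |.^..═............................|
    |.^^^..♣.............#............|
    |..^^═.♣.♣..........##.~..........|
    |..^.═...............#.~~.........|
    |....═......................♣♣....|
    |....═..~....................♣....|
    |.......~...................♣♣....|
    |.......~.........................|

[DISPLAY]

                                         
                                         
                                         
                                         
                                         
                                         
                                         
                                         
                                         
                                         
 ┏━━━━━━━━━━━━━━━━━━━━━┓                 
 ┃ MapNavigator        ┃                 
━┠─────────────────────┨━━━━━┓           
e┃.....................┃     ┃           
─┃.....................┃─────┨           
■┃..............^......┃     ┃           
■┃..............^......┃     ┃           
■┃.............^^^.....┃     ┃           
■┃..........@..~~......┃     ┃           
■┃.....................┃     ┃           
■┃.....................┃     ┃           
■┃♣.............#......┃     ┃           
■┃♣.♣..........##.~....┃     ┃           
■┗━━━━━━━━━━━━━━━━━━━━━┛     ┃           


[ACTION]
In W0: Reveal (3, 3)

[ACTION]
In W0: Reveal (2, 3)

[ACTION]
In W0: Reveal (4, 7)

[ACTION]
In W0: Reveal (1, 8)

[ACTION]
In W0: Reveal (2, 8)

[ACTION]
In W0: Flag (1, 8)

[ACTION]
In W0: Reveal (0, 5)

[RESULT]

                                         
                                         
                                         
                                         
                                         
                                         
                                         
                                         
                                         
                                         
 ┏━━━━━━━━━━━━━━━━━━━━━┓                 
 ┃ MapNavigator        ┃                 
━┠─────────────────────┨━━━━━┓           
e┃.....................┃     ┃           
─┃.....................┃─────┨           
 ┃..............^......┃     ┃           
 ┃..............^......┃     ┃           
 ┃.............^^^.....┃     ┃           
1┃..........@..~~......┃     ┃           
✹┃.....................┃     ┃           
■┃.....................┃     ┃           
■┃♣.............#......┃     ┃           
■┃♣.♣..........##.~....┃     ┃           
■┗━━━━━━━━━━━━━━━━━━━━━┛     ┃           


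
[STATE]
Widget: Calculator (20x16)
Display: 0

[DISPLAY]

                   0
┌───┬───┬───┬───┐   
│ 7 │ 8 │ 9 │ ÷ │   
├───┼───┼───┼───┤   
│ 4 │ 5 │ 6 │ × │   
├───┼───┼───┼───┤   
│ 1 │ 2 │ 3 │ - │   
├───┼───┼───┼───┤   
│ 0 │ . │ = │ + │   
├───┼───┼───┼───┤   
│ C │ MC│ MR│ M+│   
└───┴───┴───┴───┘   
                    
                    
                    
                    


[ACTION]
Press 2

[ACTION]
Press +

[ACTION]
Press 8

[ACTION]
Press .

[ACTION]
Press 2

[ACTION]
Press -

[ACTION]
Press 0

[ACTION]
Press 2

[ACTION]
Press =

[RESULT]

                 8.2
┌───┬───┬───┬───┐   
│ 7 │ 8 │ 9 │ ÷ │   
├───┼───┼───┼───┤   
│ 4 │ 5 │ 6 │ × │   
├───┼───┼───┼───┤   
│ 1 │ 2 │ 3 │ - │   
├───┼───┼───┼───┤   
│ 0 │ . │ = │ + │   
├───┼───┼───┼───┤   
│ C │ MC│ MR│ M+│   
└───┴───┴───┴───┘   
                    
                    
                    
                    


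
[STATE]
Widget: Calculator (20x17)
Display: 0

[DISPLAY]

                   0
┌───┬───┬───┬───┐   
│ 7 │ 8 │ 9 │ ÷ │   
├───┼───┼───┼───┤   
│ 4 │ 5 │ 6 │ × │   
├───┼───┼───┼───┤   
│ 1 │ 2 │ 3 │ - │   
├───┼───┼───┼───┤   
│ 0 │ . │ = │ + │   
├───┼───┼───┼───┤   
│ C │ MC│ MR│ M+│   
└───┴───┴───┴───┘   
                    
                    
                    
                    
                    


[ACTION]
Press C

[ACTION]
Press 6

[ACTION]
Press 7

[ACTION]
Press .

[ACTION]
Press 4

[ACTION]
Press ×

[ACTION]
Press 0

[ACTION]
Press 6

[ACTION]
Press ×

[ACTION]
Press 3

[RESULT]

                   3
┌───┬───┬───┬───┐   
│ 7 │ 8 │ 9 │ ÷ │   
├───┼───┼───┼───┤   
│ 4 │ 5 │ 6 │ × │   
├───┼───┼───┼───┤   
│ 1 │ 2 │ 3 │ - │   
├───┼───┼───┼───┤   
│ 0 │ . │ = │ + │   
├───┼───┼───┼───┤   
│ C │ MC│ MR│ M+│   
└───┴───┴───┴───┘   
                    
                    
                    
                    
                    


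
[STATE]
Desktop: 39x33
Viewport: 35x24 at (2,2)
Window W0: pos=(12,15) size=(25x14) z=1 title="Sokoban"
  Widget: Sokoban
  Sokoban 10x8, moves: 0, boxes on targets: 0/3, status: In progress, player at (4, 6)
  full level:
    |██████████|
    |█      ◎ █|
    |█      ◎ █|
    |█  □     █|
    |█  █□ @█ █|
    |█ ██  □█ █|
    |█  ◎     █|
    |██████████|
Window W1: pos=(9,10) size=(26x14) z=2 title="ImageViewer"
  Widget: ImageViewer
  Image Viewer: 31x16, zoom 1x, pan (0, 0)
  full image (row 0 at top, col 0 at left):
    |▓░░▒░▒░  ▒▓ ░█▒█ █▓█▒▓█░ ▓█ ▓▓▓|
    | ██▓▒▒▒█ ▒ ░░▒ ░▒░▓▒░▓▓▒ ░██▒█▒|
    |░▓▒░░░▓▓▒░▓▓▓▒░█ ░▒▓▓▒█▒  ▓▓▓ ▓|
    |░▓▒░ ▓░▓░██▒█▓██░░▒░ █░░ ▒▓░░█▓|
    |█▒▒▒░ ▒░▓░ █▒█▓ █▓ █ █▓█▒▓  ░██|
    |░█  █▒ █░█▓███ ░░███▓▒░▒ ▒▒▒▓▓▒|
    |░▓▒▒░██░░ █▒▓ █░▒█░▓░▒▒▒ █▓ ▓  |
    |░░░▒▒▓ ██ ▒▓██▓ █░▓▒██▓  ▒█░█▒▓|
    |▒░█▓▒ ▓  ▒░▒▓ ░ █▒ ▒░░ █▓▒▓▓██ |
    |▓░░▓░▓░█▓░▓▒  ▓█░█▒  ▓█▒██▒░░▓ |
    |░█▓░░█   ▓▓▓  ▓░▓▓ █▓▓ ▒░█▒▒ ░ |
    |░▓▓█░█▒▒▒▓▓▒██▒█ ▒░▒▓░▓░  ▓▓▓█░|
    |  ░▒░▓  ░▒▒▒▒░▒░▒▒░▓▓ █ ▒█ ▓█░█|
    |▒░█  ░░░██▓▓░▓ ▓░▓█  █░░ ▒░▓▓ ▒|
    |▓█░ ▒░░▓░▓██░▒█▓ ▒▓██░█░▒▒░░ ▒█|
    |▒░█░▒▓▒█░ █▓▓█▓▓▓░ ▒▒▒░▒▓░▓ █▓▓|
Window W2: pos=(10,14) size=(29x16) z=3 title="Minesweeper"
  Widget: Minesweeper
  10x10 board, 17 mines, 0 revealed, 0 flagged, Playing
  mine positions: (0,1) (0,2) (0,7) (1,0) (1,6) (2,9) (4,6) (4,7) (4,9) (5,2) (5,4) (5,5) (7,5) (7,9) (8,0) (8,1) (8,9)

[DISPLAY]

                                   
                                   
                                   
                                   
                                   
                                   
                                   
                                   
       ┏━━━━━━━━━━━━━━━━━━━━━━━━┓  
       ┃ ImageViewer            ┃  
       ┠────────────────────────┨  
       ┃▓░░▒░▒░  ▒▓ ░█▒█ █▓█▒▓█░┃  
       ┃┏━━━━━━━━━━━━━━━━━━━━━━━━━━
       ┃┃ Minesweeper              
       ┃┠──────────────────────────
       ┃┃■■■■■■■■■■                
       ┃┃■■■■■■■■■■                
       ┃┃■■■■■■■■■■                
       ┃┃■■■■■■■■■■                
       ┃┃■■■■■■■■■■                
       ┃┃■■■■■■■■■■                
       ┗┃■■■■■■■■■■                
        ┃■■■■■■■■■■                
        ┃■■■■■■■■■■                


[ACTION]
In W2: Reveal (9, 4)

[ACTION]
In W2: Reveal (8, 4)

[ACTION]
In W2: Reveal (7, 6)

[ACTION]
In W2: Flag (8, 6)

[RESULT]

                                   
                                   
                                   
                                   
                                   
                                   
                                   
                                   
       ┏━━━━━━━━━━━━━━━━━━━━━━━━┓  
       ┃ ImageViewer            ┃  
       ┠────────────────────────┨  
       ┃▓░░▒░▒░  ▒▓ ░█▒█ █▓█▒▓█░┃  
       ┃┏━━━━━━━━━━━━━━━━━━━━━━━━━━
       ┃┃ Minesweeper              
       ┃┠──────────────────────────
       ┃┃■■■■■■■■■■                
       ┃┃■■■■■■■■■■                
       ┃┃■■■■■■■■■■                
       ┃┃■■■■■■■■■■                
       ┃┃■■■■■■■■■■                
       ┃┃■■■■■■322■                
       ┗┃■■123■2 1■                
        ┃■■1 1■1 2■                
        ┃■■1 111 2■                


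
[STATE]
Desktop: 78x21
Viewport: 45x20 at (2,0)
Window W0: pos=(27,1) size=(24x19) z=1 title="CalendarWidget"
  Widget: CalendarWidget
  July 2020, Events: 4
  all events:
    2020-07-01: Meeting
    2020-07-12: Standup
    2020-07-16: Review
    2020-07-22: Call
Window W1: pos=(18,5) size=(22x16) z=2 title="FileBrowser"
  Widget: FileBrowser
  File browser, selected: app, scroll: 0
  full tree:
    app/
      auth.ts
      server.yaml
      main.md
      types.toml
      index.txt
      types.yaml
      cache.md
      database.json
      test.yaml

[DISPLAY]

                                             
                         ┏━━━━━━━━━━━━━━━━━━━
                         ┃ CalendarWidget    
                         ┠───────────────────
                         ┃      July 2020    
                ┏━━━━━━━━━━━━━━━━━━━━┓Fr Sa S
                ┃ FileBrowser        ┃  3  4 
                ┠────────────────────┨10 11 1
                ┃> [-] app/          ┃ 17 18 
                ┃    auth.ts         ┃ 24 25 
                ┃    server.yaml     ┃31     
                ┃    main.md         ┃       
                ┃    types.toml      ┃       
                ┃    index.txt       ┃       
                ┃    types.yaml      ┃       
                ┃    cache.md        ┃       
                ┃    database.json   ┃       
                ┃    test.yaml       ┃       
                ┃                    ┃       
                ┃                    ┃━━━━━━━


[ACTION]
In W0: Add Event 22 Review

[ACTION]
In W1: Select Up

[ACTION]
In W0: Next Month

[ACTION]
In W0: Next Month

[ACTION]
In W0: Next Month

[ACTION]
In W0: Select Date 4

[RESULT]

                                             
                         ┏━━━━━━━━━━━━━━━━━━━
                         ┃ CalendarWidget    
                         ┠───────────────────
                         ┃     October 2020  
                ┏━━━━━━━━━━━━━━━━━━━━┓Fr Sa S
                ┃ FileBrowser        ┃ 2  3 [
                ┠────────────────────┨ 9 10 1
                ┃> [-] app/          ┃16 17 1
                ┃    auth.ts         ┃23 24 2
                ┃    server.yaml     ┃30 31  
                ┃    main.md         ┃       
                ┃    types.toml      ┃       
                ┃    index.txt       ┃       
                ┃    types.yaml      ┃       
                ┃    cache.md        ┃       
                ┃    database.json   ┃       
                ┃    test.yaml       ┃       
                ┃                    ┃       
                ┃                    ┃━━━━━━━
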